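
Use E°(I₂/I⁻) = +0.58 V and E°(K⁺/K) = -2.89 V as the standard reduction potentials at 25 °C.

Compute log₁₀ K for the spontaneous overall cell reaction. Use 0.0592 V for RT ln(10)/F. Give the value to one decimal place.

Cathode: I₂/I⁻; anode: K⁺/K. E°cell = +3.47 V, n = 2.
log K = nE°cell / 0.0592 = (2)(+3.47) / 0.0592 = 117.2.

117.2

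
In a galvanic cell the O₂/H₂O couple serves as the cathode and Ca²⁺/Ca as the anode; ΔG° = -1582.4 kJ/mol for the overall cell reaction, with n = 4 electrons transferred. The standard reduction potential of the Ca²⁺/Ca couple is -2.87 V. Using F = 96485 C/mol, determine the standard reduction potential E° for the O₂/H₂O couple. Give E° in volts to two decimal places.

+1.23 V

E°cell = −ΔG°/(nF) = −(-1582.4×10³)/((4)(96485)) = +4.100 V.
Since O₂/H₂O is the cathode and Ca²⁺/Ca the anode, E°cell = E°(O₂/H₂O) − E°(Ca²⁺/Ca).
So E°(O₂/H₂O) = E°cell + E°(Ca²⁺/Ca) = +4.100 + (-2.87) = +1.23 V.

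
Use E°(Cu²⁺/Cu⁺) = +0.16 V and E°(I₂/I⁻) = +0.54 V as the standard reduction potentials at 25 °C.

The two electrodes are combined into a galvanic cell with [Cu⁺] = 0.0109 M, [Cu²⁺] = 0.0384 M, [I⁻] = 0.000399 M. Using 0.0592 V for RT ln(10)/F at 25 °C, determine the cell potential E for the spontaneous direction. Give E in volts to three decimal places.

I₂/I⁻ is the cathode (higher E°), Cu²⁺/Cu⁺ the anode: E°cell = +0.54 − (+0.16) = +0.38 V, n = 2.
Overall: I₂(s) + 2 Cu⁺(aq) → 2 I⁻(aq) + 2 Cu²⁺(aq)
Q = [I⁻]^2·[Cu²⁺]^2 / ([Cu⁺]^2); log Q = -5.704.
E = E° − (0.0592/n) log Q = +0.38 − (0.0592/2)(-5.704) = +0.549 V.

+0.549 V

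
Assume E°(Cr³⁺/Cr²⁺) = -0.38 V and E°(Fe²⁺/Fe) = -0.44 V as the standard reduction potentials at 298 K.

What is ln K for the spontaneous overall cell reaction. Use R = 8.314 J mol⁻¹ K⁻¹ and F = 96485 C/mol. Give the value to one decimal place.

Cathode: Cr³⁺/Cr²⁺; anode: Fe²⁺/Fe. E°cell = (-0.38) − (-0.44) = +0.06 V, with n = 2.
ΔG° = −nFE° = −RT ln K, so ln K = nFE°/(RT) = (2)(96485)(+0.06) / ((8.314)(298)) = 4.673.

4.7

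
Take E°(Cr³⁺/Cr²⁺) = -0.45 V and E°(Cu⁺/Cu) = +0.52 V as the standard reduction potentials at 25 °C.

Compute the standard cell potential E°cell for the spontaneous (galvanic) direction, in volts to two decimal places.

The Cu⁺/Cu couple has the higher reduction potential, so it is the cathode; Cr³⁺/Cr²⁺ is oxidised at the anode.
E°cell = E°(cathode) − E°(anode) = (+0.52) − (-0.45) = +0.97 V.
Since E°cell > 0, the reaction is spontaneous under standard conditions.

+0.97 V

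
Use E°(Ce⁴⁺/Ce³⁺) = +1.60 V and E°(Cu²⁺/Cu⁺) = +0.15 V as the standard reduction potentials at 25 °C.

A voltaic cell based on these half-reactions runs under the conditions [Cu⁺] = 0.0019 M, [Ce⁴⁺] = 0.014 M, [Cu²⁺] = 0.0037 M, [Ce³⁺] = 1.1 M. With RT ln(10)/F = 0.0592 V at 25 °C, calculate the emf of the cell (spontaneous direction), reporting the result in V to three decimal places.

Ce⁴⁺/Ce³⁺ is the cathode (higher E°), Cu²⁺/Cu⁺ the anode: E°cell = +1.60 − (+0.15) = +1.45 V, n = 1.
Overall: Ce⁴⁺(aq) + Cu⁺(aq) → Ce³⁺(aq) + Cu²⁺(aq)
Q = [Ce³⁺]·[Cu²⁺] / ([Ce⁴⁺]·[Cu⁺]); log Q = 2.185.
E = E° − (0.0592/n) log Q = +1.45 − (0.0592/1)(2.185) = +1.321 V.

+1.321 V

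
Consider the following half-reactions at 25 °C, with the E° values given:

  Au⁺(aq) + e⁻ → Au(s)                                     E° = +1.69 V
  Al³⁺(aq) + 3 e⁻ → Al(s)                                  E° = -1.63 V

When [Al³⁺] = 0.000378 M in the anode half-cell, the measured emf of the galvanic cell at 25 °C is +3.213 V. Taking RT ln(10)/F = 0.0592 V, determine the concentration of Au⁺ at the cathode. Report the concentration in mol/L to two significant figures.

0.0011 M

Au⁺/Au is the cathode, Al³⁺/Al the anode: E°cell = +3.32 V, n = 3.
Overall reaction: 3 Au⁺(aq) + Al(s) → 3 Au(s) + Al³⁺(aq); Q = [Al³⁺]^1/[Au⁺]^3.
From E = E° − (0.0592/n) log Q: log Q = (E° − E)·n/0.0592 = (+3.32 − (+3.213))·3/0.0592 = 5.4223.
So 3·log[Au⁺] = 1·log(0.000378) − log Q = -3.4225 − (5.4223) = -8.8448; log[Au⁺] = -8.8448 / 3 = -2.9483; [Au⁺] = 10^(-2.9483) ≈ 0.0011 M.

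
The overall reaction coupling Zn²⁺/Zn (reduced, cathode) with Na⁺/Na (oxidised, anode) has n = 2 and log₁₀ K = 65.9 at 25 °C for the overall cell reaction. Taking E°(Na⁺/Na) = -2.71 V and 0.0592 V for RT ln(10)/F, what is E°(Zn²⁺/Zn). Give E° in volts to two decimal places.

-0.76 V

E°cell = (0.0592/n)·log K = (0.0592/2)(65.9) = +1.951 V.
Since Zn²⁺/Zn is the cathode and Na⁺/Na the anode, E°cell = E°(Zn²⁺/Zn) − E°(Na⁺/Na).
So E°(Zn²⁺/Zn) = E°cell + E°(Na⁺/Na) = +1.951 + (-2.71) = -0.76 V.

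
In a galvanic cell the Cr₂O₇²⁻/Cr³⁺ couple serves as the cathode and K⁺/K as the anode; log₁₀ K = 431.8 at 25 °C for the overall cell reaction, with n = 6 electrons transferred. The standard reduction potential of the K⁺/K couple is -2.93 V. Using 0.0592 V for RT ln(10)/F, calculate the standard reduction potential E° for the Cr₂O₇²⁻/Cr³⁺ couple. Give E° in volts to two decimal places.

+1.33 V

E°cell = (0.0592/n)·log K = (0.0592/6)(431.8) = +4.260 V.
Since Cr₂O₇²⁻/Cr³⁺ is the cathode and K⁺/K the anode, E°cell = E°(Cr₂O₇²⁻/Cr³⁺) − E°(K⁺/K).
So E°(Cr₂O₇²⁻/Cr³⁺) = E°cell + E°(K⁺/K) = +4.260 + (-2.93) = +1.33 V.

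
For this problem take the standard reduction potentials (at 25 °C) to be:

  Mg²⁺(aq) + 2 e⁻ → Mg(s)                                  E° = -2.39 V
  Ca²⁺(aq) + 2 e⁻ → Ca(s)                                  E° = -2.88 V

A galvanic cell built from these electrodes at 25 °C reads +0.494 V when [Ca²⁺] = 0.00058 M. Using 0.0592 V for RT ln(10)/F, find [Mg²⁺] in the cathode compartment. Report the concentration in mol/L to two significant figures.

0.00079 M

Mg²⁺/Mg is the cathode, Ca²⁺/Ca the anode: E°cell = +0.49 V, n = 2.
Overall reaction: Mg²⁺(aq) + Ca(s) → Mg(s) + Ca²⁺(aq); Q = [Ca²⁺]^1/[Mg²⁺]^1.
From E = E° − (0.0592/n) log Q: log Q = (E° − E)·n/0.0592 = (+0.49 − (+0.494))·2/0.0592 = -0.1351.
So 1·log[Mg²⁺] = 1·log(0.00058) − log Q = -3.2366 − (-0.1351) = -3.1015; [Mg²⁺] = 10^(-3.1015) ≈ 0.00079 M.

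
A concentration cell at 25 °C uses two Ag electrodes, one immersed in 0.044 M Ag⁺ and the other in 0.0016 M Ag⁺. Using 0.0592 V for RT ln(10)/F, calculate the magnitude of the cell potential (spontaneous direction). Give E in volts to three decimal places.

+0.085 V

For a concentration cell E°cell = 0. The 0.044 M side is the cathode (reduction is favoured where [Ag⁺] is higher).
With n = 1, E = −(0.0592/1) log([Ag⁺]ₐₙ/[Ag⁺]꜀ₐₜ) = −(0.0592/1) log(0.0016/0.044) = −(0.0592/1)(-1.439) = +0.085 V.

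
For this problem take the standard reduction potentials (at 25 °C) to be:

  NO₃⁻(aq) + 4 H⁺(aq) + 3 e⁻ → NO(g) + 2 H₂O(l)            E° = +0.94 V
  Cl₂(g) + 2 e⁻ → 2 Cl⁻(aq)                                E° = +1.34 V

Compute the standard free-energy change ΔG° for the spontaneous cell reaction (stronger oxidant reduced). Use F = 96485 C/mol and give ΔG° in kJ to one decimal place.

-231.6 kJ

Cl₂/Cl⁻ (E° = +1.34 V) is the cathode; NO₃⁻/NO (E° = +0.94 V) is the anode, so E°cell = +0.40 V.
Balancing electrons gives n = 6 (lcm of 2 and 3).
ΔG° = −nFE° = −(6)(96485)(+0.40) = -231,564 J = -231.6 kJ.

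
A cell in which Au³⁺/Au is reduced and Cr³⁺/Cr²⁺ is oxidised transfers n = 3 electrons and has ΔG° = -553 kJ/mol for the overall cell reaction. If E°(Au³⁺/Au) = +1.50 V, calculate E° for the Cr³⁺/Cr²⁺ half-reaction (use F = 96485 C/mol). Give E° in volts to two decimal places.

E°cell = −ΔG°/(nF) = −(-553×10³)/((3)(96485)) = +1.910 V.
Since Au³⁺/Au is the cathode and Cr³⁺/Cr²⁺ the anode, E°cell = E°(Au³⁺/Au) − E°(Cr³⁺/Cr²⁺).
So E°(Cr³⁺/Cr²⁺) = E°(Au³⁺/Au) − E°cell = (+1.50) − (+1.910) = -0.41 V.

-0.41 V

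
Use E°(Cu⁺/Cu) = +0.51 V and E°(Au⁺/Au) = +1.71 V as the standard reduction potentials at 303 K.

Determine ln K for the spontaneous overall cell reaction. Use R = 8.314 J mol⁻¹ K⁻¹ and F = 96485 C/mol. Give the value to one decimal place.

Cathode: Au⁺/Au; anode: Cu⁺/Cu. E°cell = (+1.71) − (+0.51) = +1.20 V, with n = 1.
ΔG° = −nFE° = −RT ln K, so ln K = nFE°/(RT) = (1)(96485)(+1.20) / ((8.314)(303)) = 45.961.

46.0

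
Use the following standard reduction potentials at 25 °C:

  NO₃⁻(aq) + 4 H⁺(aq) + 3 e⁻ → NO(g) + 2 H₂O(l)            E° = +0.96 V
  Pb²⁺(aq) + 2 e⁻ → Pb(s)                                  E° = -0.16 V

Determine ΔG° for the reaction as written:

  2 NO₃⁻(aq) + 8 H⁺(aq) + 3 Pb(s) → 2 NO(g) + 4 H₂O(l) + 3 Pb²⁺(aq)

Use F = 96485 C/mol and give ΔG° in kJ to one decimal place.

-648.4 kJ

As written, NO₃⁻/NO is reduced (cathode) and Pb²⁺/Pb is oxidised (anode), so E°cell = (+0.96) − (-0.16) = +1.12 V.
Balancing electrons gives n = 6.
ΔG° = −nFE° = −(6)(96485)(+1.12) = -648,379 J = -648.4 kJ.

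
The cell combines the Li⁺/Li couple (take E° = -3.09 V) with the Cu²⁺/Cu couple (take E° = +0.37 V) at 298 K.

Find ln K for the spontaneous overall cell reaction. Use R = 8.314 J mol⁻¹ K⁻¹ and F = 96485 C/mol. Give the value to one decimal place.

269.5

Cathode: Cu²⁺/Cu; anode: Li⁺/Li. E°cell = (+0.37) − (-3.09) = +3.46 V, with n = 2.
ΔG° = −nFE° = −RT ln K, so ln K = nFE°/(RT) = (2)(96485)(+3.46) / ((8.314)(298)) = 269.488.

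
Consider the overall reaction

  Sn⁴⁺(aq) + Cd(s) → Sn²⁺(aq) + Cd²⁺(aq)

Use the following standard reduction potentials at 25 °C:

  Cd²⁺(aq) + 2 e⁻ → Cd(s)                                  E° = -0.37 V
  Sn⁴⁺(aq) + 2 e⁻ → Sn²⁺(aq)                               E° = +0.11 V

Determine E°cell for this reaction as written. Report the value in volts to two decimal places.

The Sn⁴⁺/Sn²⁺ couple has the higher reduction potential, so it is the cathode; Cd²⁺/Cd is oxidised at the anode.
E°cell = E°(cathode) − E°(anode) = (+0.11) − (-0.37) = +0.48 V.
Since E°cell > 0, the reaction is spontaneous under standard conditions.

+0.48 V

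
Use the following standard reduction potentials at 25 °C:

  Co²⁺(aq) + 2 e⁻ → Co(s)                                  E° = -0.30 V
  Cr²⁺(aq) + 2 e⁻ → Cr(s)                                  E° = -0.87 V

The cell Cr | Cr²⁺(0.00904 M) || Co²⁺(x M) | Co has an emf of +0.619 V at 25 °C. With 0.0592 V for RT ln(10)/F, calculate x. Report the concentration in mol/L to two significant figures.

0.41 M

Co²⁺/Co is the cathode, Cr²⁺/Cr the anode: E°cell = +0.57 V, n = 2.
Overall reaction: Co²⁺(aq) + Cr(s) → Co(s) + Cr²⁺(aq); Q = [Cr²⁺]^1/[Co²⁺]^1.
From E = E° − (0.0592/n) log Q: log Q = (E° − E)·n/0.0592 = (+0.57 − (+0.619))·2/0.0592 = -1.6554.
So 1·log[Co²⁺] = 1·log(0.00904) − log Q = -2.0438 − (-1.6554) = -0.3884; [Co²⁺] = 10^(-0.3884) ≈ 0.41 M.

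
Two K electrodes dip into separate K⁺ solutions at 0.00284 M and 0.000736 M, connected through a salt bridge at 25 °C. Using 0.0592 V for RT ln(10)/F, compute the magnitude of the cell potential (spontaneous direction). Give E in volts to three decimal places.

For a concentration cell E°cell = 0. The 0.00284 M side is the cathode (reduction is favoured where [K⁺] is higher).
With n = 1, E = −(0.0592/1) log([K⁺]ₐₙ/[K⁺]꜀ₐₜ) = −(0.0592/1) log(0.000736/0.00284) = −(0.0592/1)(-0.586) = +0.035 V.

+0.035 V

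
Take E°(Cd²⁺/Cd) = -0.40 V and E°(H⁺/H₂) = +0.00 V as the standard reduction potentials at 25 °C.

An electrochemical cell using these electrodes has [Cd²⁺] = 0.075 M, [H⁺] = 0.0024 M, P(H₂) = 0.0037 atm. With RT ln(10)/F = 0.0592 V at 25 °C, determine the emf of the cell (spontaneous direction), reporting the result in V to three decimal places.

H⁺/H₂ is the cathode (higher E°), Cd²⁺/Cd the anode: E°cell = +0.00 − (-0.40) = +0.40 V, n = 2.
Overall: 2 H⁺(aq) + Cd(s) → H₂(g) + Cd²⁺(aq)
Q = P(H₂)·[Cd²⁺] / ([H⁺]^2); log Q = 1.683.
E = E° − (0.0592/n) log Q = +0.40 − (0.0592/2)(1.683) = +0.350 V.

+0.350 V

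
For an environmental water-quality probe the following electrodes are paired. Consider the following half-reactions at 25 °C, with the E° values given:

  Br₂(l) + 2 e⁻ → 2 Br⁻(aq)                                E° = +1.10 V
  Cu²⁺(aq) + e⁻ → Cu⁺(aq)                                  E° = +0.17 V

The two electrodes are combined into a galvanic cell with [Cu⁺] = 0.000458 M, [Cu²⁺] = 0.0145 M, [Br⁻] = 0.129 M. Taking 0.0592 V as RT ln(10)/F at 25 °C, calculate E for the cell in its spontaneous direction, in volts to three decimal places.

Br₂/Br⁻ is the cathode (higher E°), Cu²⁺/Cu⁺ the anode: E°cell = +1.10 − (+0.17) = +0.93 V, n = 2.
Overall: Br₂(l) + 2 Cu⁺(aq) → 2 Br⁻(aq) + 2 Cu²⁺(aq)
Q = [Br⁻]^2·[Cu²⁺]^2 / ([Cu⁺]^2); log Q = 1.222.
E = E° − (0.0592/n) log Q = +0.93 − (0.0592/2)(1.222) = +0.894 V.

+0.894 V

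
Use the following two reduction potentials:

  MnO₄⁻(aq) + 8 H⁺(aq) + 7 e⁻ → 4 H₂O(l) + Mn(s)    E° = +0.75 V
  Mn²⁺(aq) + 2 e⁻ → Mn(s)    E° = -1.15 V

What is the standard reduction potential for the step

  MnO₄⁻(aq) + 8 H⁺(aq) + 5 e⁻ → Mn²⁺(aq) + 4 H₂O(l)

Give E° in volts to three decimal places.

Sequential free energies add, so n₃E°₃ = n₁E°₁ + n₂E°₂.
With n₃ = 7, and the known step contributing 2×(-1.15) V, the unknown satisfies 5·E° = 7×(+0.75) − 2×(-1.15) = +7.550.
E° = +7.550 / 5 = +1.510 V.

+1.510 V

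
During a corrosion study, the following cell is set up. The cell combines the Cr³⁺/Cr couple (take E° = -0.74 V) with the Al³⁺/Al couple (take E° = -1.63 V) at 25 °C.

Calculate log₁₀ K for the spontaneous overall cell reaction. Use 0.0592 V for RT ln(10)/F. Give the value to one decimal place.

45.1

Cathode: Cr³⁺/Cr; anode: Al³⁺/Al. E°cell = +0.89 V, n = 3.
log K = nE°cell / 0.0592 = (3)(+0.89) / 0.0592 = 45.1.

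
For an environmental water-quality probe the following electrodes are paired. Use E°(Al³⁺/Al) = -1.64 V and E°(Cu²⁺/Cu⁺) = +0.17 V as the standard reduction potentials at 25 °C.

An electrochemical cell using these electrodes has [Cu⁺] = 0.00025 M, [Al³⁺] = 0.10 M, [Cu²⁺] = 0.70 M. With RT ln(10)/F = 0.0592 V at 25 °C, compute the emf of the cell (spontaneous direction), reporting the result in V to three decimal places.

+2.034 V

Cu²⁺/Cu⁺ is the cathode (higher E°), Al³⁺/Al the anode: E°cell = +0.17 − (-1.64) = +1.81 V, n = 3.
Overall: 3 Cu²⁺(aq) + Al(s) → 3 Cu⁺(aq) + Al³⁺(aq)
Q = [Cu⁺]^3·[Al³⁺] / ([Cu²⁺]^3); log Q = -11.341.
E = E° − (0.0592/n) log Q = +1.81 − (0.0592/3)(-11.341) = +2.034 V.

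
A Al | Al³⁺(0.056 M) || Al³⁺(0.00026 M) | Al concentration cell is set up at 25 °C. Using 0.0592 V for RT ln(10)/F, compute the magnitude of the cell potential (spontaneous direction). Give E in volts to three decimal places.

+0.046 V

For a concentration cell E°cell = 0. The 0.056 M side is the cathode (reduction is favoured where [Al³⁺] is higher).
With n = 3, E = −(0.0592/3) log([Al³⁺]ₐₙ/[Al³⁺]꜀ₐₜ) = −(0.0592/3) log(0.00026/0.056) = −(0.0592/3)(-2.333) = +0.046 V.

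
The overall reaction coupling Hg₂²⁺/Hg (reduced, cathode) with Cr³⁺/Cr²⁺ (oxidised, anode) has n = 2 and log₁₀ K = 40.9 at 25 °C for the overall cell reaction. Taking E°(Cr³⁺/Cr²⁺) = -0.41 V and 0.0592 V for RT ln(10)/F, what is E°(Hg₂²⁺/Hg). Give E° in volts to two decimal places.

E°cell = (0.0592/n)·log K = (0.0592/2)(40.9) = +1.211 V.
Since Hg₂²⁺/Hg is the cathode and Cr³⁺/Cr²⁺ the anode, E°cell = E°(Hg₂²⁺/Hg) − E°(Cr³⁺/Cr²⁺).
So E°(Hg₂²⁺/Hg) = E°cell + E°(Cr³⁺/Cr²⁺) = +1.211 + (-0.41) = +0.80 V.

+0.80 V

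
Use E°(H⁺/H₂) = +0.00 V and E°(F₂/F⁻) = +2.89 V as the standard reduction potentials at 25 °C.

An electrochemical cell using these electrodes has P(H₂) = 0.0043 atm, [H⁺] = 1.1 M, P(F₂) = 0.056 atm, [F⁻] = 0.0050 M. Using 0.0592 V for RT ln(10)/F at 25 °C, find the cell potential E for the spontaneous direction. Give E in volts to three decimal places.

+2.917 V

F₂/F⁻ is the cathode (higher E°), H⁺/H₂ the anode: E°cell = +2.89 − (+0.00) = +2.89 V, n = 2.
Overall: F₂(g) + H₂(g) → 2 F⁻(aq) + 2 H⁺(aq)
Q = [F⁻]^2·[H⁺]^2 / (P(F₂)·P(H₂)); log Q = -0.901.
E = E° − (0.0592/n) log Q = +2.89 − (0.0592/2)(-0.901) = +2.917 V.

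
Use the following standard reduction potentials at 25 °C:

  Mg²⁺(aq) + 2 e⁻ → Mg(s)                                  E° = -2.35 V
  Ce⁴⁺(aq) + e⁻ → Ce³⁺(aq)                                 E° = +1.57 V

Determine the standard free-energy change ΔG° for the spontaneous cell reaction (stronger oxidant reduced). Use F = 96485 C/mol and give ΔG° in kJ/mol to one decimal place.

Ce⁴⁺/Ce³⁺ (E° = +1.57 V) is the cathode; Mg²⁺/Mg (E° = -2.35 V) is the anode, so E°cell = +3.92 V.
Balancing electrons gives n = 2 (lcm of 1 and 2).
ΔG° = −nFE° = −(2)(96485)(+3.92) = -756,442 J = -756.4 kJ/mol.

-756.4 kJ/mol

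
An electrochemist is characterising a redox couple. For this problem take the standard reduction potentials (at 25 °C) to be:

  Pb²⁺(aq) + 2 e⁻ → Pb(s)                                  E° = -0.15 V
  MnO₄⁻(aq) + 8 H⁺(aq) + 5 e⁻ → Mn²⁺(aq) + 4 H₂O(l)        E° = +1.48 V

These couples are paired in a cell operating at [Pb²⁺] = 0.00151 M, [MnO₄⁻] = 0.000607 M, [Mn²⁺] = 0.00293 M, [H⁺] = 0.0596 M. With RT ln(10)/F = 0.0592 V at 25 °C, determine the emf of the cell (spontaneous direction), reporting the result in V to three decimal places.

MnO₄⁻/Mn²⁺ is the cathode (higher E°), Pb²⁺/Pb the anode: E°cell = +1.48 − (-0.15) = +1.63 V, n = 10.
Overall: 2 MnO₄⁻(aq) + 16 H⁺(aq) + 5 Pb(s) → 2 Mn²⁺(aq) + 8 H₂O(l) + 5 Pb²⁺(aq)
Q = [Mn²⁺]^2·[Pb²⁺]^5 / ([MnO₄⁻]^2·[H⁺]^16); log Q = 6.858.
E = E° − (0.0592/n) log Q = +1.63 − (0.0592/10)(6.858) = +1.589 V.

+1.589 V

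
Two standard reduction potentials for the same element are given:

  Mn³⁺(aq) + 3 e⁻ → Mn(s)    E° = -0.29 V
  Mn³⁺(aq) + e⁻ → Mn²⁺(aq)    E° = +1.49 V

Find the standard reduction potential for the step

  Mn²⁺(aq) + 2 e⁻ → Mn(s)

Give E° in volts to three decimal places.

Sequential free energies add, so n₃E°₃ = n₁E°₁ + n₂E°₂.
With n₃ = 3, and the known step contributing 1×(+1.49) V, the unknown satisfies 2·E° = 3×(-0.29) − 1×(+1.49) = -2.360.
E° = -2.360 / 2 = -1.180 V.

-1.180 V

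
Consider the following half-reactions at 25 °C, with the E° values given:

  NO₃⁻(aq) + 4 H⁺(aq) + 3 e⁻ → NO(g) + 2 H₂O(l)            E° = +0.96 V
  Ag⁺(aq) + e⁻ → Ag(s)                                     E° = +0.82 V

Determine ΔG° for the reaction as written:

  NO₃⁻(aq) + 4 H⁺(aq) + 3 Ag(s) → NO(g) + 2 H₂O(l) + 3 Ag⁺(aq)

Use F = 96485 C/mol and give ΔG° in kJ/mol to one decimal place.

-40.5 kJ/mol

As written, NO₃⁻/NO is reduced (cathode) and Ag⁺/Ag is oxidised (anode), so E°cell = (+0.96) − (+0.82) = +0.14 V.
Balancing electrons gives n = 3.
ΔG° = −nFE° = −(3)(96485)(+0.14) = -40,524 J = -40.5 kJ/mol.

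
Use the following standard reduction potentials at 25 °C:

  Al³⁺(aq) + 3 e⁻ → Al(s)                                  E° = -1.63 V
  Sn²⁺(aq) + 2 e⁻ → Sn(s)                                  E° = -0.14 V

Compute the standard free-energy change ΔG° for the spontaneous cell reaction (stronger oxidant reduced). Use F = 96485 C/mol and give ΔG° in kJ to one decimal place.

-862.6 kJ

Sn²⁺/Sn (E° = -0.14 V) is the cathode; Al³⁺/Al (E° = -1.63 V) is the anode, so E°cell = +1.49 V.
Balancing electrons gives n = 6 (lcm of 2 and 3).
ΔG° = −nFE° = −(6)(96485)(+1.49) = -862,576 J = -862.6 kJ.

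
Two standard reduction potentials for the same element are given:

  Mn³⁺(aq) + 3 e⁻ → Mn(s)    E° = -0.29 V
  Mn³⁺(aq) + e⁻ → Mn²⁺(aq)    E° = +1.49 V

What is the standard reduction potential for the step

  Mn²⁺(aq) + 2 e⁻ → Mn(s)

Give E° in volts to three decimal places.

Sequential free energies add, so n₃E°₃ = n₁E°₁ + n₂E°₂.
With n₃ = 3, and the known step contributing 1×(+1.49) V, the unknown satisfies 2·E° = 3×(-0.29) − 1×(+1.49) = -2.360.
E° = -2.360 / 2 = -1.180 V.

-1.180 V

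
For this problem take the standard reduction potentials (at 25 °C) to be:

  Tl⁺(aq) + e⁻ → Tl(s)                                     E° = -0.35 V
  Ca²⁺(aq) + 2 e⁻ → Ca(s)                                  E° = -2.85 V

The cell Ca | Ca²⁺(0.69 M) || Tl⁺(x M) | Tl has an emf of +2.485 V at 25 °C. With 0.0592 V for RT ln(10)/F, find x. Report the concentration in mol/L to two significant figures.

Tl⁺/Tl is the cathode, Ca²⁺/Ca the anode: E°cell = +2.50 V, n = 2.
Overall reaction: 2 Tl⁺(aq) + Ca(s) → 2 Tl(s) + Ca²⁺(aq); Q = [Ca²⁺]^1/[Tl⁺]^2.
From E = E° − (0.0592/n) log Q: log Q = (E° − E)·n/0.0592 = (+2.50 − (+2.485))·2/0.0592 = 0.5068.
So 2·log[Tl⁺] = 1·log(0.69) − log Q = -0.1612 − (0.5068) = -0.6680; log[Tl⁺] = -0.6680 / 2 = -0.3340; [Tl⁺] = 10^(-0.3340) ≈ 0.46 M.

0.46 M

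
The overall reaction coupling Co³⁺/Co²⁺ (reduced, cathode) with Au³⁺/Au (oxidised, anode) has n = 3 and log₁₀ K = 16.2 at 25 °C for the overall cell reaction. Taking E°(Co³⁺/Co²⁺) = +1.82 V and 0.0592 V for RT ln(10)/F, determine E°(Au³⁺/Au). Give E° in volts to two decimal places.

+1.50 V

E°cell = (0.0592/n)·log K = (0.0592/3)(16.2) = +0.320 V.
Since Co³⁺/Co²⁺ is the cathode and Au³⁺/Au the anode, E°cell = E°(Co³⁺/Co²⁺) − E°(Au³⁺/Au).
So E°(Au³⁺/Au) = E°(Co³⁺/Co²⁺) − E°cell = (+1.82) − (+0.320) = +1.50 V.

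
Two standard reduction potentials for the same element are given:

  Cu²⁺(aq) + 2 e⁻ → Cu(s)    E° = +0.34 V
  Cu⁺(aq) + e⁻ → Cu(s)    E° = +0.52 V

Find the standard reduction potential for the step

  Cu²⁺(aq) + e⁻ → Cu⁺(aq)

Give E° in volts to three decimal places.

Sequential free energies add, so n₃E°₃ = n₁E°₁ + n₂E°₂.
With n₃ = 2, and the known step contributing 1×(+0.52) V, the unknown satisfies 1·E° = 2×(+0.34) − 1×(+0.52) = +0.160.
E° = +0.160 / 1 = +0.160 V.

+0.160 V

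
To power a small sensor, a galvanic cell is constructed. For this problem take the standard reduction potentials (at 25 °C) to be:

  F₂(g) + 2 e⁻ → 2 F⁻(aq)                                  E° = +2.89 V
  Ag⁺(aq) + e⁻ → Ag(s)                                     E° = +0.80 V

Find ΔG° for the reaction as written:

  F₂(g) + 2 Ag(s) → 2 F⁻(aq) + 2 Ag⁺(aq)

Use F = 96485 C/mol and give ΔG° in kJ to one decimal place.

-403.3 kJ

As written, F₂/F⁻ is reduced (cathode) and Ag⁺/Ag is oxidised (anode), so E°cell = (+2.89) − (+0.80) = +2.09 V.
Balancing electrons gives n = 2.
ΔG° = −nFE° = −(2)(96485)(+2.09) = -403,307 J = -403.3 kJ.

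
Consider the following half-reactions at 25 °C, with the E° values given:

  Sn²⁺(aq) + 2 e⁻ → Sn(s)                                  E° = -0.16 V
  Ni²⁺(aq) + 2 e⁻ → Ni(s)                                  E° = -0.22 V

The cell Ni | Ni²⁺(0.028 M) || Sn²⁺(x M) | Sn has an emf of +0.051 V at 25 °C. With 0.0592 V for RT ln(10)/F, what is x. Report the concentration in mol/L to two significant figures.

0.014 M

Sn²⁺/Sn is the cathode, Ni²⁺/Ni the anode: E°cell = +0.06 V, n = 2.
Overall reaction: Sn²⁺(aq) + Ni(s) → Sn(s) + Ni²⁺(aq); Q = [Ni²⁺]^1/[Sn²⁺]^1.
From E = E° − (0.0592/n) log Q: log Q = (E° − E)·n/0.0592 = (+0.06 − (+0.051))·2/0.0592 = 0.3041.
So 1·log[Sn²⁺] = 1·log(0.028) − log Q = -1.5528 − (0.3041) = -1.8569; [Sn²⁺] = 10^(-1.8569) ≈ 0.014 M.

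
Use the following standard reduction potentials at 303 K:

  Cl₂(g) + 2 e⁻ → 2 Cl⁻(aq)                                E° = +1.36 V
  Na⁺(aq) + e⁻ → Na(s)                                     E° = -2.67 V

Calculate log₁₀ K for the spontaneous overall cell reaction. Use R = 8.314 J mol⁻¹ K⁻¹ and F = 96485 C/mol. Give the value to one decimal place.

Cathode: Cl₂/Cl⁻; anode: Na⁺/Na. E°cell = (+1.36) − (-2.67) = +4.03 V, with n = 2.
ΔG° = −nFE° = −RT ln K, so ln K = nFE°/(RT) = (2)(96485)(+4.03) / ((8.314)(303)) = 308.704.
log₁₀ K = 308.704 / ln 10 = 134.1.

134.1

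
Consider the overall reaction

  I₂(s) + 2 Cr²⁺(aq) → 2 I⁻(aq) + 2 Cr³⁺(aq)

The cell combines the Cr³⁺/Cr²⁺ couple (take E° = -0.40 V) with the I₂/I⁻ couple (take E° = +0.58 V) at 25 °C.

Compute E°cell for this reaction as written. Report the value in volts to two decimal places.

The I₂/I⁻ couple has the higher reduction potential, so it is the cathode; Cr³⁺/Cr²⁺ is oxidised at the anode.
E°cell = E°(cathode) − E°(anode) = (+0.58) − (-0.40) = +0.98 V.

+0.98 V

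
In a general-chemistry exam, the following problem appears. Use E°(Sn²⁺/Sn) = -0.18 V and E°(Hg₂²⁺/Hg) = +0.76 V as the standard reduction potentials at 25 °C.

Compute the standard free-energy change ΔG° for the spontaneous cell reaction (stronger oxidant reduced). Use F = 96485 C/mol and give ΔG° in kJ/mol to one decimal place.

-181.4 kJ/mol

Hg₂²⁺/Hg (E° = +0.76 V) is the cathode; Sn²⁺/Sn (E° = -0.18 V) is the anode, so E°cell = +0.94 V.
Balancing electrons gives n = 2 (lcm of 2 and 2).
ΔG° = −nFE° = −(2)(96485)(+0.94) = -181,392 J = -181.4 kJ/mol.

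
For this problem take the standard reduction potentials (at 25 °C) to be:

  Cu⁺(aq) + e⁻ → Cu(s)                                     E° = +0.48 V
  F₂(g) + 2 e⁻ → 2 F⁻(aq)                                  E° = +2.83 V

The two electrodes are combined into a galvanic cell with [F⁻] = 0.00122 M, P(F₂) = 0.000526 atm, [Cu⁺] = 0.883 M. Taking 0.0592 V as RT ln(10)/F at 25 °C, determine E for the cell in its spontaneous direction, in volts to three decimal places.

+2.429 V

F₂/F⁻ is the cathode (higher E°), Cu⁺/Cu the anode: E°cell = +2.83 − (+0.48) = +2.35 V, n = 2.
Overall: F₂(g) + 2 Cu(s) → 2 F⁻(aq) + 2 Cu⁺(aq)
Q = [F⁻]^2·[Cu⁺]^2 / (P(F₂)); log Q = -2.656.
E = E° − (0.0592/n) log Q = +2.35 − (0.0592/2)(-2.656) = +2.429 V.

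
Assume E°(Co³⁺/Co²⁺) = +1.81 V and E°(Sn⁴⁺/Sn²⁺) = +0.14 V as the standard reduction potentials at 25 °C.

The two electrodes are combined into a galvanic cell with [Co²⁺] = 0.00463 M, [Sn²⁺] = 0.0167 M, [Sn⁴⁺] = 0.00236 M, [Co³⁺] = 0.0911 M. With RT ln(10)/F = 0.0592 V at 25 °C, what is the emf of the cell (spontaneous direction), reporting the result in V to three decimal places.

+1.772 V

Co³⁺/Co²⁺ is the cathode (higher E°), Sn⁴⁺/Sn²⁺ the anode: E°cell = +1.81 − (+0.14) = +1.67 V, n = 2.
Overall: 2 Co³⁺(aq) + Sn²⁺(aq) → 2 Co²⁺(aq) + Sn⁴⁺(aq)
Q = [Co²⁺]^2·[Sn⁴⁺] / ([Co³⁺]^2·[Sn²⁺]); log Q = -3.438.
E = E° − (0.0592/n) log Q = +1.67 − (0.0592/2)(-3.438) = +1.772 V.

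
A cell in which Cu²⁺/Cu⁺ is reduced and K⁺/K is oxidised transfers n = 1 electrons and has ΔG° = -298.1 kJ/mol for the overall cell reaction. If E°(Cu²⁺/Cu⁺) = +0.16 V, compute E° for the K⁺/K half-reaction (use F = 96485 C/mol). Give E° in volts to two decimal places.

E°cell = −ΔG°/(nF) = −(-298.1×10³)/((1)(96485)) = +3.090 V.
Since Cu²⁺/Cu⁺ is the cathode and K⁺/K the anode, E°cell = E°(Cu²⁺/Cu⁺) − E°(K⁺/K).
So E°(K⁺/K) = E°(Cu²⁺/Cu⁺) − E°cell = (+0.16) − (+3.090) = -2.93 V.

-2.93 V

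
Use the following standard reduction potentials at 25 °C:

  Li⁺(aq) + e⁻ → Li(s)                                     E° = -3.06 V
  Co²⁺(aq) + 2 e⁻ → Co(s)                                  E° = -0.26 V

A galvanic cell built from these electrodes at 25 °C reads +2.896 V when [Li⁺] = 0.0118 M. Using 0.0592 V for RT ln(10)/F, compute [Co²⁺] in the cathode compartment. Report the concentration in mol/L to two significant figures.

0.24 M

Co²⁺/Co is the cathode, Li⁺/Li the anode: E°cell = +2.80 V, n = 2.
Overall reaction: Co²⁺(aq) + 2 Li(s) → Co(s) + 2 Li⁺(aq); Q = [Li⁺]^2/[Co²⁺]^1.
From E = E° − (0.0592/n) log Q: log Q = (E° − E)·n/0.0592 = (+2.80 − (+2.896))·2/0.0592 = -3.2432.
So 1·log[Co²⁺] = 2·log(0.0118) − log Q = -3.8562 − (-3.2432) = -0.6130; [Co²⁺] = 10^(-0.6130) ≈ 0.24 M.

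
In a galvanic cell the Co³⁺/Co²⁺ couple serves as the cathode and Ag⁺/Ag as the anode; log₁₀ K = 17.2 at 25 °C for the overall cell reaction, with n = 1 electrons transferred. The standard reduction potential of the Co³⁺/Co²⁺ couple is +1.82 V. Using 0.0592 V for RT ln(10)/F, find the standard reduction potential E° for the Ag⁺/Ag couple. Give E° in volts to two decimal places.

+0.80 V

E°cell = (0.0592/n)·log K = (0.0592/1)(17.2) = +1.018 V.
Since Co³⁺/Co²⁺ is the cathode and Ag⁺/Ag the anode, E°cell = E°(Co³⁺/Co²⁺) − E°(Ag⁺/Ag).
So E°(Ag⁺/Ag) = E°(Co³⁺/Co²⁺) − E°cell = (+1.82) − (+1.018) = +0.80 V.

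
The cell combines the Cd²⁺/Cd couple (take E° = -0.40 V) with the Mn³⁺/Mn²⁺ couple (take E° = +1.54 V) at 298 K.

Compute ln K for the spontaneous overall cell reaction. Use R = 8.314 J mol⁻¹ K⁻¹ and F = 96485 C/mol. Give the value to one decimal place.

Cathode: Mn³⁺/Mn²⁺; anode: Cd²⁺/Cd. E°cell = (+1.54) − (-0.40) = +1.94 V, with n = 2.
ΔG° = −nFE° = −RT ln K, so ln K = nFE°/(RT) = (2)(96485)(+1.94) / ((8.314)(298)) = 151.100.

151.1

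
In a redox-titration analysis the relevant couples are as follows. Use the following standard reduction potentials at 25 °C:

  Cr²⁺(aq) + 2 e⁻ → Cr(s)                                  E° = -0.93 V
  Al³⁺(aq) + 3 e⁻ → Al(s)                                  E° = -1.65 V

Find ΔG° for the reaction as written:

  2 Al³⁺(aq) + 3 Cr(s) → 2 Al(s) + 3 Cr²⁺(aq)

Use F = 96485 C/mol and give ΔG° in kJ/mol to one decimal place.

+416.8 kJ/mol

As written, Al³⁺/Al is reduced (cathode) and Cr²⁺/Cr is oxidised (anode), so E°cell = (-1.65) − (-0.93) = -0.72 V.
Balancing electrons gives n = 6.
ΔG° = −nFE° = −(6)(96485)(-0.72) = 416,815 J = +416.8 kJ/mol.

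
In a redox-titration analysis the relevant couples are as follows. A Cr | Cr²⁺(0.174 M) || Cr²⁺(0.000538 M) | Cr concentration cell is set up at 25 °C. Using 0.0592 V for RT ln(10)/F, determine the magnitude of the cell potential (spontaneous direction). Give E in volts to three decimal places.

+0.074 V

For a concentration cell E°cell = 0. The 0.174 M side is the cathode (reduction is favoured where [Cr²⁺] is higher).
With n = 2, E = −(0.0592/2) log([Cr²⁺]ₐₙ/[Cr²⁺]꜀ₐₜ) = −(0.0592/2) log(0.000538/0.174) = −(0.0592/2)(-2.510) = +0.074 V.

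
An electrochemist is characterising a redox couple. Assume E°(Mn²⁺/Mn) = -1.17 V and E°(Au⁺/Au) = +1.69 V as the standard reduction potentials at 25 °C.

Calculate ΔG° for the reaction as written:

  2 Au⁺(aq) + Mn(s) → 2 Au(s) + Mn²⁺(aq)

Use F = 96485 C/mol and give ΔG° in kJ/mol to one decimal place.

-551.9 kJ/mol

As written, Au⁺/Au is reduced (cathode) and Mn²⁺/Mn is oxidised (anode), so E°cell = (+1.69) − (-1.17) = +2.86 V.
Balancing electrons gives n = 2.
ΔG° = −nFE° = −(2)(96485)(+2.86) = -551,894 J = -551.9 kJ/mol.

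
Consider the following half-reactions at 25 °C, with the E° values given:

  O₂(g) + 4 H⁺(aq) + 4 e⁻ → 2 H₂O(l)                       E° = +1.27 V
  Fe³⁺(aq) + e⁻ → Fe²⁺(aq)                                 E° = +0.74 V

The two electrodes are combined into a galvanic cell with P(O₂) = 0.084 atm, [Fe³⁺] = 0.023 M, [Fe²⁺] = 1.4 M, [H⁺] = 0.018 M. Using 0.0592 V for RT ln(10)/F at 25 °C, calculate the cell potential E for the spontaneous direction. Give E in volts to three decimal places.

O₂/H₂O is the cathode (higher E°), Fe³⁺/Fe²⁺ the anode: E°cell = +1.27 − (+0.74) = +0.53 V, n = 4.
Overall: O₂(g) + 4 H⁺(aq) + 4 Fe²⁺(aq) → 2 H₂O(l) + 4 Fe³⁺(aq)
Q = [Fe³⁺]^4 / (P(O₂)·[H⁺]^4·[Fe²⁺]^4); log Q = 0.917.
E = E° − (0.0592/n) log Q = +0.53 − (0.0592/4)(0.917) = +0.516 V.

+0.516 V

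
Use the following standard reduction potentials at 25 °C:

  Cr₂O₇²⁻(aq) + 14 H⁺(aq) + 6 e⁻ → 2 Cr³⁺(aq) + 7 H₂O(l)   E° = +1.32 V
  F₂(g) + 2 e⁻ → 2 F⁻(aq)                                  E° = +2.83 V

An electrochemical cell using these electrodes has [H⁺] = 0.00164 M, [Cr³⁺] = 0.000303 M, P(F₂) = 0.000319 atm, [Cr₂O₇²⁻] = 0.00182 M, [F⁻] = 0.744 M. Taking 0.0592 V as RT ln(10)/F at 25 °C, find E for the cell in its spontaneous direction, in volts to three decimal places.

F₂/F⁻ is the cathode (higher E°), Cr₂O₇²⁻/Cr³⁺ the anode: E°cell = +2.83 − (+1.32) = +1.51 V, n = 6.
Overall: 3 F₂(g) + 2 Cr³⁺(aq) + 7 H₂O(l) → 6 F⁻(aq) + Cr₂O₇²⁻(aq) + 14 H⁺(aq)
Q = [F⁻]^6·[Cr₂O₇²⁻]·[H⁺]^14 / (P(F₂)^3·[Cr³⁺]^2); log Q = -24.977.
E = E° − (0.0592/n) log Q = +1.51 − (0.0592/6)(-24.977) = +1.756 V.

+1.756 V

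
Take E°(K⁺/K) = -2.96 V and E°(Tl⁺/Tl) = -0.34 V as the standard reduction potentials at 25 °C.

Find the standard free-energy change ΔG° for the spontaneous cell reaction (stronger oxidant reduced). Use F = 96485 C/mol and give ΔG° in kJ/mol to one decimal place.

-252.8 kJ/mol

Tl⁺/Tl (E° = -0.34 V) is the cathode; K⁺/K (E° = -2.96 V) is the anode, so E°cell = +2.62 V.
Balancing electrons gives n = 1 (lcm of 1 and 1).
ΔG° = −nFE° = −(1)(96485)(+2.62) = -252,791 J = -252.8 kJ/mol.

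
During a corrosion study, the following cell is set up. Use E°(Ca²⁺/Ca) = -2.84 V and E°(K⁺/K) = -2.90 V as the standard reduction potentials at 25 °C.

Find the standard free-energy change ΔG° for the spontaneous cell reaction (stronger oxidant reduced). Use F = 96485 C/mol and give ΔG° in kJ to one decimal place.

-11.6 kJ

Ca²⁺/Ca (E° = -2.84 V) is the cathode; K⁺/K (E° = -2.90 V) is the anode, so E°cell = +0.06 V.
Balancing electrons gives n = 2 (lcm of 2 and 1).
ΔG° = −nFE° = −(2)(96485)(+0.06) = -11,578 J = -11.6 kJ.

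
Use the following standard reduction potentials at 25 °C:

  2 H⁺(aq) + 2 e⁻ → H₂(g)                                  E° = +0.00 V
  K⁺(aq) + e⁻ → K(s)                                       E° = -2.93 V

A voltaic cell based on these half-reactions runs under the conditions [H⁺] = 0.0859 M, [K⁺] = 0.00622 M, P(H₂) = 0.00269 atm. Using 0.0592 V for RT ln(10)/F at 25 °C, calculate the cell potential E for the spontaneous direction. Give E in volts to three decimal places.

H⁺/H₂ is the cathode (higher E°), K⁺/K the anode: E°cell = +0.00 − (-2.93) = +2.93 V, n = 2.
Overall: 2 H⁺(aq) + 2 K(s) → H₂(g) + 2 K⁺(aq)
Q = P(H₂)·[K⁺]^2 / ([H⁺]^2); log Q = -4.851.
E = E° − (0.0592/n) log Q = +2.93 − (0.0592/2)(-4.851) = +3.074 V.

+3.074 V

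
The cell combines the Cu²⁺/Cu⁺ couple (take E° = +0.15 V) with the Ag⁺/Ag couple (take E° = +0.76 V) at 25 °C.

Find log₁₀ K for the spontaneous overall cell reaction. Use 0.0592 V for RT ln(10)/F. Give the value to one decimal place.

10.3

Cathode: Ag⁺/Ag; anode: Cu²⁺/Cu⁺. E°cell = +0.61 V, n = 1.
log K = nE°cell / 0.0592 = (1)(+0.61) / 0.0592 = 10.3.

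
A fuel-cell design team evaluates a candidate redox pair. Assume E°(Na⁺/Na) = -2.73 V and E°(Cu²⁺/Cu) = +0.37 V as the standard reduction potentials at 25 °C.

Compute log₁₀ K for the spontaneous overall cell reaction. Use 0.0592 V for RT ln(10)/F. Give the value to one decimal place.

Cathode: Cu²⁺/Cu; anode: Na⁺/Na. E°cell = +3.10 V, n = 2.
log K = nE°cell / 0.0592 = (2)(+3.10) / 0.0592 = 104.7.

104.7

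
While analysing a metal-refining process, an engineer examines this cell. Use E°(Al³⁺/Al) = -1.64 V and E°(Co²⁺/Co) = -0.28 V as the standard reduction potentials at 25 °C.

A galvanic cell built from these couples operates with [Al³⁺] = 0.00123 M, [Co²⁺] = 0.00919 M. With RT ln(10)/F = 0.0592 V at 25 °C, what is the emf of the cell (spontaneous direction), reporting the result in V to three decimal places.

Co²⁺/Co is the cathode (higher E°), Al³⁺/Al the anode: E°cell = -0.28 − (-1.64) = +1.36 V, n = 6.
Overall: 3 Co²⁺(aq) + 2 Al(s) → 3 Co(s) + 2 Al³⁺(aq)
Q = [Al³⁺]^2 / ([Co²⁺]^3); log Q = 0.290.
E = E° − (0.0592/n) log Q = +1.36 − (0.0592/6)(0.290) = +1.357 V.

+1.357 V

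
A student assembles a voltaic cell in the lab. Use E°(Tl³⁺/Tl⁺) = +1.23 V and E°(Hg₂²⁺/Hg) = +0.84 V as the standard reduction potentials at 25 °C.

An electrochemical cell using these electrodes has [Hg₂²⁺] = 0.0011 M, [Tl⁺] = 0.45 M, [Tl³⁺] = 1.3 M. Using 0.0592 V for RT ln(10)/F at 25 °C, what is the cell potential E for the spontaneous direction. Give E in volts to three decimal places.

Tl³⁺/Tl⁺ is the cathode (higher E°), Hg₂²⁺/Hg the anode: E°cell = +1.23 − (+0.84) = +0.39 V, n = 2.
Overall: Tl³⁺(aq) + 2 Hg(l) → Tl⁺(aq) + Hg₂²⁺(aq)
Q = [Tl⁺]·[Hg₂²⁺] / ([Tl³⁺]); log Q = -3.419.
E = E° − (0.0592/n) log Q = +0.39 − (0.0592/2)(-3.419) = +0.491 V.

+0.491 V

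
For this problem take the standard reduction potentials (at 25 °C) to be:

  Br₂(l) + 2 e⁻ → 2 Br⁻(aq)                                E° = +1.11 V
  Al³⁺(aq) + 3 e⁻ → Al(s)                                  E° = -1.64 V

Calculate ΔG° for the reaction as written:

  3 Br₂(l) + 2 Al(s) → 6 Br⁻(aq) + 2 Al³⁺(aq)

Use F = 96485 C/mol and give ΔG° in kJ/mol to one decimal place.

-1592.0 kJ/mol

As written, Br₂/Br⁻ is reduced (cathode) and Al³⁺/Al is oxidised (anode), so E°cell = (+1.11) − (-1.64) = +2.75 V.
Balancing electrons gives n = 6.
ΔG° = −nFE° = −(6)(96485)(+2.75) = -1,592,002 J = -1592.0 kJ/mol.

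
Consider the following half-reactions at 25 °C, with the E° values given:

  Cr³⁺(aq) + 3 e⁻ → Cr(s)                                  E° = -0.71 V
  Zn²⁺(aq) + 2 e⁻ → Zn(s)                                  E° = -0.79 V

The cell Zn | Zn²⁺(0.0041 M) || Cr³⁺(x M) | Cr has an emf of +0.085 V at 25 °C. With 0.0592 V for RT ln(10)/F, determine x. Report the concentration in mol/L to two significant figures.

0.00047 M

Cr³⁺/Cr is the cathode, Zn²⁺/Zn the anode: E°cell = +0.08 V, n = 6.
Overall reaction: 2 Cr³⁺(aq) + 3 Zn(s) → 2 Cr(s) + 3 Zn²⁺(aq); Q = [Zn²⁺]^3/[Cr³⁺]^2.
From E = E° − (0.0592/n) log Q: log Q = (E° − E)·n/0.0592 = (+0.08 − (+0.085))·6/0.0592 = -0.5068.
So 2·log[Cr³⁺] = 3·log(0.0041) − log Q = -7.1616 − (-0.5068) = -6.6548; log[Cr³⁺] = -6.6548 / 2 = -3.3274; [Cr³⁺] = 10^(-3.3274) ≈ 0.00047 M.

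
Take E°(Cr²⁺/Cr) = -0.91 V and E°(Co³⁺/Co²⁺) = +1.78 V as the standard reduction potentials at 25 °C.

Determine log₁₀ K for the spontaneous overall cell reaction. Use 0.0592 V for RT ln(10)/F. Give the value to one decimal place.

90.9

Cathode: Co³⁺/Co²⁺; anode: Cr²⁺/Cr. E°cell = +2.69 V, n = 2.
log K = nE°cell / 0.0592 = (2)(+2.69) / 0.0592 = 90.9.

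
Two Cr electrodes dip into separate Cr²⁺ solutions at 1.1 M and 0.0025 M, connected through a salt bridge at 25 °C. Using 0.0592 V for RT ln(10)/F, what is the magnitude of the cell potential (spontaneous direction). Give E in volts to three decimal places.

+0.078 V

For a concentration cell E°cell = 0. The 1.1 M side is the cathode (reduction is favoured where [Cr²⁺] is higher).
With n = 2, E = −(0.0592/2) log([Cr²⁺]ₐₙ/[Cr²⁺]꜀ₐₜ) = −(0.0592/2) log(0.0025/1.1) = −(0.0592/2)(-2.643) = +0.078 V.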